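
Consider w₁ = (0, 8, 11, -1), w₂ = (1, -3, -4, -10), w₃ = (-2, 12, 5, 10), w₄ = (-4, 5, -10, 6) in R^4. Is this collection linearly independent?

linearly independent

The matrix [w₁|w₂|w₃|w₄] has determinant -1927.
A nonzero determinant means the columns are linearly independent.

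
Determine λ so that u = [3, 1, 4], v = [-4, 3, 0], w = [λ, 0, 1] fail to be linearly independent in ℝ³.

Dependence holds iff the 3×3 matrix [u v w] is singular.
Expanding, det = 13 - 12*λ.
Solving 13 - 12*λ = 0 yields λ = 13/12.

λ = 13/12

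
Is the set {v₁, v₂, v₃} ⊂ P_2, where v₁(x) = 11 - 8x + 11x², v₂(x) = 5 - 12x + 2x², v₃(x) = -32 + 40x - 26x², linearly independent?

Take coordinates with respect to the standard basis {1, x, x²}.
The matrix [v₁|v₂|v₃] has determinant 0.
A zero determinant means the columns are linearly dependent.
Indeed 2v₁ + 2v₂ + v₃ = 0.

linearly dependent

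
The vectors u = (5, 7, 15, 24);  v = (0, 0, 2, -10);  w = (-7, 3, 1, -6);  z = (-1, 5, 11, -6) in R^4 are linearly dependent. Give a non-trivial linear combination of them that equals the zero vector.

u + 3v + w - 2z = 0

Solve the homogeneous system with u, v, w, z as columns by row-reducing the coefficient matrix.
The free variable yields coefficients (1, 3, 1, -2) (any nonzero multiple also works).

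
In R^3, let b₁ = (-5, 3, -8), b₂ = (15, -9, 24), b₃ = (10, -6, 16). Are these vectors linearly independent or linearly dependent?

linearly dependent

One vector is a scalar multiple of another, so the set is dependent.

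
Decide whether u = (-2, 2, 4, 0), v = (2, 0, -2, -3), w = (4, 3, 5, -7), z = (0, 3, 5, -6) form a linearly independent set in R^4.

linearly independent

Place the vectors as rows of a 4×4 matrix and reduce to echelon form.
The reduction yields 4 nonzero rows, so the rank is 4.
Since rank = 4 (the number of vectors), the set is linearly independent.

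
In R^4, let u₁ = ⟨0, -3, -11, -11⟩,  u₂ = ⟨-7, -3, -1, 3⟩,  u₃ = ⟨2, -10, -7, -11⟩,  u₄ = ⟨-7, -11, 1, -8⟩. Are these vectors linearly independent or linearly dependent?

linearly independent

The matrix [u₁|u₂|u₃|u₄] has determinant 6999.
A nonzero determinant means the columns are linearly independent.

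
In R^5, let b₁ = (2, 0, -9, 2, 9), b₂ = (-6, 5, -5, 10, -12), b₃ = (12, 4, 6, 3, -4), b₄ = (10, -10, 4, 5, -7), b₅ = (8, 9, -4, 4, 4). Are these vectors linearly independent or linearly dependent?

linearly independent

The matrix [b₁|b₂|b₃|b₄|b₅] has determinant -9606.
A nonzero determinant means the columns are linearly independent.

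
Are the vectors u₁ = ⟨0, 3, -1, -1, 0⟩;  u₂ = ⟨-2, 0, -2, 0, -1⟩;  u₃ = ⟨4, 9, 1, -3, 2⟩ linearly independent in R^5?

Row-reduce the matrix whose columns are u₁, u₂, u₃.
The reduction yields 2 nonzero rows, so the rank is 2.
Since rank 2 < 3, the set is linearly dependent.

linearly dependent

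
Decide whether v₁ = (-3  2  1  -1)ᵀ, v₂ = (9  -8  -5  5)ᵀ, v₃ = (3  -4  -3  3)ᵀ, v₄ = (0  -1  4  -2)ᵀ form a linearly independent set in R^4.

linearly dependent

The matrix [v₁|v₂|v₃|v₄] has determinant 0.
A zero determinant means the columns are linearly dependent.
Indeed 2v₁ + v₂ - v₃ = 0.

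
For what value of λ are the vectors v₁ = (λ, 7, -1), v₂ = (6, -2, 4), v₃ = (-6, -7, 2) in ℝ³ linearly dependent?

λ = 33/4

The set is linearly dependent precisely when det[v₁; v₂; v₃] = 0.
Expanding, det = 24*λ - 198.
Solving 24*λ - 198 = 0 yields λ = 33/4.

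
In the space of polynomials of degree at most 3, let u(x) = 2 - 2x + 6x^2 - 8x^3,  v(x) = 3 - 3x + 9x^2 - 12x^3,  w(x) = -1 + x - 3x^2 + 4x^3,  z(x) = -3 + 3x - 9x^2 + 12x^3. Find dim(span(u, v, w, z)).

dim = 1

Represent each element by its coordinate vector in ℝ⁴.
Apply Gaussian elimination to the matrix whose rows are u, v, w, z.
Reduction leaves 1 leading entry, giving rank 1.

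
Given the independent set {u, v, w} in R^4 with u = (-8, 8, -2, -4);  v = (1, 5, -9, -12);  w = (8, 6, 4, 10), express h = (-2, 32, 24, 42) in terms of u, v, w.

Set up the augmented matrix [u | v | w | h] and row-reduce.
Row-reducing the augmented matrix gives the unique coefficients (c₁, c₂, c₃) = (3, -2, 3).

h = 3u - 2v + 3w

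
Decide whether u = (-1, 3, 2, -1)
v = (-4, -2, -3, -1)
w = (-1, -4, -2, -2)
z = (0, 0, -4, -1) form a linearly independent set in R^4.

linearly independent

The matrix [u|v|w|z] has determinant -161.
A nonzero determinant means the columns are linearly independent.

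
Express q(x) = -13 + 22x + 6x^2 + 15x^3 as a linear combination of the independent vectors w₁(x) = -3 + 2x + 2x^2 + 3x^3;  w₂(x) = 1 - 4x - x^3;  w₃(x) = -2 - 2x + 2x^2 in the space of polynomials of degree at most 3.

q = 4w₁ - 3w₂ - w₃

Take coordinate vectors relative to {1, x, …, x^3}.
Set up the augmented matrix [w₁ | w₂ | w₃ | q] and row-reduce.
Row-reducing the augmented matrix gives the unique coefficients (a₁, a₂, a₃) = (4, -3, -1).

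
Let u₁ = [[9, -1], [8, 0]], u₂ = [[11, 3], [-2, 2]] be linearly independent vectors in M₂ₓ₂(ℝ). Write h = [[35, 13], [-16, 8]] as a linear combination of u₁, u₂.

h = -u₁ + 4u₂

Work in coordinates with respect to the standard basis {E₁₁, E₁₂, E₂₁, E₂₂}.
Solve the system with u₁, u₂ as columns and h as the right-hand side.
Row-reducing the augmented matrix gives the unique coefficients (α₁, α₂) = (-1, 4).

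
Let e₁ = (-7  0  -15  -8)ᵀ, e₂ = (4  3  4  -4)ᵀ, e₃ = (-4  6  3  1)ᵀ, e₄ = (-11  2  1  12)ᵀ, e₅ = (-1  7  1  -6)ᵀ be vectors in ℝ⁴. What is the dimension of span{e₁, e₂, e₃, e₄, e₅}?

dim = 3

Row-reduce the 5×4 matrix with these as rows.
Exactly 3 pivots survive; hence the rank is 3.
(With 5 elements in a 4-dimensional space the rank is at most 4.)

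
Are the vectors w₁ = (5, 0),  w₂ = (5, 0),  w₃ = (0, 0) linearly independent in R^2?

There are 3 vectors in a 2-dimensional space, so they cannot be linearly independent.

linearly dependent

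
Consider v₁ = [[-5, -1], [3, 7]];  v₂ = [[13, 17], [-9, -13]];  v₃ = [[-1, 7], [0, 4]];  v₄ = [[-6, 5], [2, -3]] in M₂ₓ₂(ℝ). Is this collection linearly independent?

linearly dependent

Write each element as a coordinate vector in ℝ⁴ using {E₁₁, E₁₂, E₂₁, E₂₂}.
Row-reduce the matrix whose columns are v₁, v₂, v₃, v₄.
The reduction yields 3 nonzero rows, so the rank is 3.
Since rank 3 < 4, the set is linearly dependent.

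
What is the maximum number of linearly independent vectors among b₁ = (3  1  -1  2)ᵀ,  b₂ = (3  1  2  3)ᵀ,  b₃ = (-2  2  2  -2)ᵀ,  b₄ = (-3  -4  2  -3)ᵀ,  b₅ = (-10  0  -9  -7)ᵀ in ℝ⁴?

4

Apply Gaussian elimination to the matrix whose rows are b₁, b₂, b₃, b₄, b₅.
There are 4 pivot columns, so rank = 4.
(With 5 elements in a 4-dimensional space the rank is at most 4.)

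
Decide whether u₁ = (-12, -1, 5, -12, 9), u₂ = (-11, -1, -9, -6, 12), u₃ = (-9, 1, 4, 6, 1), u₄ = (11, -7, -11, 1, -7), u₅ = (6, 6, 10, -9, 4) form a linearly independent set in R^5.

The matrix [u₁|u₂|u₃|u₄|u₅] has determinant -43045.
A nonzero determinant means the columns are linearly independent.

linearly independent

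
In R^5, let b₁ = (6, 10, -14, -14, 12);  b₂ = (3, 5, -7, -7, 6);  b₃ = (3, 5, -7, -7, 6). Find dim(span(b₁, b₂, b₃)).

1

Row-reduce the 3×5 matrix with these as rows.
Exactly 1 pivot survives; hence the rank is 1.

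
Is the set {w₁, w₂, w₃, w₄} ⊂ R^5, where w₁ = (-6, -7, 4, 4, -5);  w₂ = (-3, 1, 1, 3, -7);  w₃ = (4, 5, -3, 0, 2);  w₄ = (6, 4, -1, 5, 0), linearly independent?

linearly independent

Row-reduce the matrix whose columns are w₁, w₂, w₃, w₄.
The reduction yields 4 nonzero rows, so the rank is 4.
Since rank = 4 (the number of vectors), the set is linearly independent.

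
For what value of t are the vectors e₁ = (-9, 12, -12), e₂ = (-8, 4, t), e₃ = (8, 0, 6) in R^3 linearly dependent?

Dependence holds iff the 3×3 matrix [e₁ e₂ e₃] is singular.
Cofactor expansion gives det = 96*t + 744.
This vanishes exactly when t = -31/4.

t = -31/4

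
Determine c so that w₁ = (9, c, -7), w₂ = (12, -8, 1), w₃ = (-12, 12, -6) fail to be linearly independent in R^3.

Dependence holds iff the 3×3 matrix [w₁ w₂ w₃] is singular.
Expanding, det = 60*c - 12.
Solving 60*c - 12 = 0 yields c = 1/5.

c = 1/5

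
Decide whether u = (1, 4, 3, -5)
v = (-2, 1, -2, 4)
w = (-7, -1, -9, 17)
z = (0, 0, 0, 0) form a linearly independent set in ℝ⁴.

One of the vectors is the zero vector, so the set is linearly dependent.

linearly dependent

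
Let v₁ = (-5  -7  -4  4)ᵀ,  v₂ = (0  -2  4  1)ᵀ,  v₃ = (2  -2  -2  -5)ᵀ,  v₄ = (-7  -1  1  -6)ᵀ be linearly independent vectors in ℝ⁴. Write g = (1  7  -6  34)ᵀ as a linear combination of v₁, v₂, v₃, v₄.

Set up the augmented matrix [v₁ | v₂ | v₃ | v₄ | g] and row-reduce.
The system has the unique solution (α₁, …, α₄) = (1, -2, -4, -2).

g = v₁ - 2v₂ - 4v₃ - 2v₄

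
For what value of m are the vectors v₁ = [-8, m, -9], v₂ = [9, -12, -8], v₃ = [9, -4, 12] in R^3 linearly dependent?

Place the vectors as rows of a 3×3 matrix; dependence ⇔ determinant zero.
Cofactor expansion gives det = 760 - 180*m.
This vanishes exactly when m = 38/9.

m = 38/9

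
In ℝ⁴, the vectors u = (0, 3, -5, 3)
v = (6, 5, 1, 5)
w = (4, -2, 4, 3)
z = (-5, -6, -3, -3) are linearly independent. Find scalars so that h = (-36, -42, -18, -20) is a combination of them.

h = 2u - 4v + 2w + 4z

Since u, v, w, z are independent, the coefficients expressing h are uniquely determined by a linear system.
Row-reducing the augmented matrix gives the unique coefficients (c₁, …, c₄) = (2, -4, 2, 4).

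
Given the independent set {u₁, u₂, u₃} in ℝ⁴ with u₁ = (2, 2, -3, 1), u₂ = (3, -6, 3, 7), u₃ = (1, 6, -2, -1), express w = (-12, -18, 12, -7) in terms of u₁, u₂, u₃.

w = -3u₁ - u₂ - 3u₃

Since u₁, u₂, u₃ are independent, the coefficients expressing w are uniquely determined by a linear system.
The system has the unique solution (a₁, a₂, a₃) = (-3, -1, -3).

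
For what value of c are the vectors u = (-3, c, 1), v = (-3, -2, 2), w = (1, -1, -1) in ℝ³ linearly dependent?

c = -7

Dependence holds iff the 3×3 matrix [u v w] is singular.
The determinant works out to -c - 7.
Solving -c - 7 = 0 yields c = -7.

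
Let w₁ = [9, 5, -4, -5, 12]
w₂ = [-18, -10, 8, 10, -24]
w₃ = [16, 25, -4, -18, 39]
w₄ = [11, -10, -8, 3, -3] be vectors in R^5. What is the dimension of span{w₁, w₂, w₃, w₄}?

2

Put the 5×4 matrix [w₁|w₂|w₃|w₄] into echelon form.
Exactly 2 pivots survive; hence the rank is 2.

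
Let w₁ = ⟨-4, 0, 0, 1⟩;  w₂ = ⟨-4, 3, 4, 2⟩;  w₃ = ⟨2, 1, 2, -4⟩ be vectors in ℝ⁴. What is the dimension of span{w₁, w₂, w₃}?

3

Apply Gaussian elimination to the matrix whose rows are w₁, w₂, w₃.
Reduction leaves 3 leading entries, giving rank 3.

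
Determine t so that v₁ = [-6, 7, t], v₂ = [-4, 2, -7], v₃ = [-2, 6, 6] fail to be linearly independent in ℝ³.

t = -29/10

Dependence holds iff the 3×3 matrix [v₁ v₂ v₃] is singular.
Cofactor expansion gives det = -20*t - 58.
Solving -20*t - 58 = 0 yields t = -29/10.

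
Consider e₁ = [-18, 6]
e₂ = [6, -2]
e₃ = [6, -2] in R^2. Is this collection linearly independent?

There are 3 vectors in a 2-dimensional space, so they cannot be linearly independent.

linearly dependent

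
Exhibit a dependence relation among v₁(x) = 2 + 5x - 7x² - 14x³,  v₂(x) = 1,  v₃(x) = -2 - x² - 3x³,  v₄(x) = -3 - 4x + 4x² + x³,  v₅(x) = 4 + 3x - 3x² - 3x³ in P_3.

Write each element as a vector in ℝ⁴ using {1, x, …, x³}.
Set up α₁v₁ + … + α₅v₅ = 0 and solve the homogeneous system.
One solution (up to scaling) is (1, 3, -2, -1, -3).

v₁ + 3v₂ - 2v₃ - v₄ - 3v₅ = 0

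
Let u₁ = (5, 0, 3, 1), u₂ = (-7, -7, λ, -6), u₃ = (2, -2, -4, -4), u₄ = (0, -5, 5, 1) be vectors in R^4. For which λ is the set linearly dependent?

λ = -31/5

The vectors are dependent exactly when the determinant of the matrix with rows u₁, u₂, u₃, u₄ vanishes.
Cofactor expansion gives det = 120*λ + 744.
Setting this to zero gives λ = -31/5.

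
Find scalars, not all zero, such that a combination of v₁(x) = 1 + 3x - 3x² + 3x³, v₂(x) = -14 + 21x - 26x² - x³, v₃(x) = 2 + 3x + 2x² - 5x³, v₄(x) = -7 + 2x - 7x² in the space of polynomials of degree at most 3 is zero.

Write each element as a vector in ℝ⁴ using {1, x, …, x³}.
Row-reduce the matrix with v₁, v₂, v₃, v₄ as columns; the null space gives the coefficients.
A generator of the null space is (3, -1, 2, 3).

3v₁ - v₂ + 2v₃ + 3v₄ = 0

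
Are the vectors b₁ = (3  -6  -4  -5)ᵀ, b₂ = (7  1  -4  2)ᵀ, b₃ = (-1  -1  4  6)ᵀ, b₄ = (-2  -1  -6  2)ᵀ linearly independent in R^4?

linearly independent

The matrix [b₁|b₂|b₃|b₄] has determinant 2732.
A nonzero determinant means the columns are linearly independent.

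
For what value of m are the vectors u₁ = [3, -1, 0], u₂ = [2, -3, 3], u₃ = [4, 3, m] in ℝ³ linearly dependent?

m = -39/7

The set is linearly dependent precisely when det[u₁; u₂; u₃] = 0.
Expanding, det = -7*m - 39.
This vanishes exactly when m = -39/7.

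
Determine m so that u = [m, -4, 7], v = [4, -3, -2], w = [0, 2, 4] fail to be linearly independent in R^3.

m = 15

Dependence holds iff the 3×3 matrix [u v w] is singular.
The determinant works out to 120 - 8*m.
This vanishes exactly when m = 15.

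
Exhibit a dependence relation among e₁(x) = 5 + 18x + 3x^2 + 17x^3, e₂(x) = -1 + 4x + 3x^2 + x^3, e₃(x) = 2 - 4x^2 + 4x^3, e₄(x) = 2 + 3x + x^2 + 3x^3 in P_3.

e₁ - 3e₂ - 2e₃ - 2e₄ = 0

Take coordinates with respect to {1, x, …, x^3}.
Write the vectors as columns of a matrix and find a nonzero vector in its null space.
The free variable yields coefficients (1, -3, -2, -2) (any nonzero multiple also works).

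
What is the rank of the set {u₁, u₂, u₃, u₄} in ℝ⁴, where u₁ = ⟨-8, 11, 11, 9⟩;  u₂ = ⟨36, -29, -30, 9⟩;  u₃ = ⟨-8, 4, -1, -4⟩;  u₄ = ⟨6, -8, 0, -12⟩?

Apply Gaussian elimination to the matrix whose rows are u₁, u₂, u₃, u₄.
There are 3 pivot columns, so rank = 3.

rank 3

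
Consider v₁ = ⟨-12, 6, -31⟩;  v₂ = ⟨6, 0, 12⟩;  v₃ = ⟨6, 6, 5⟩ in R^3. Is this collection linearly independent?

The matrix [v₁|v₂|v₃] has determinant 0.
A zero determinant means the columns are linearly dependent.

linearly dependent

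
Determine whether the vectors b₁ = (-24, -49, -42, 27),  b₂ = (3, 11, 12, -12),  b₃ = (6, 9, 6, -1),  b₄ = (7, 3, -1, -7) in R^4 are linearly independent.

The matrix [b₁|b₂|b₃|b₄] has determinant 0.
A zero determinant means the columns are linearly dependent.

linearly dependent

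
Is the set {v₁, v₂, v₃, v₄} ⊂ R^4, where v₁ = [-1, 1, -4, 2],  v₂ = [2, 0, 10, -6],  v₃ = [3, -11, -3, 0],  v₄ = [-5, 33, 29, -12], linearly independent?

linearly dependent

Place the vectors as rows of a 4×4 matrix and reduce to echelon form.
The reduction yields 3 nonzero rows, so the rank is 3.
Since rank 3 < 4, the set is linearly dependent.
Indeed 2v₂ - 3v₃ - v₄ = 0.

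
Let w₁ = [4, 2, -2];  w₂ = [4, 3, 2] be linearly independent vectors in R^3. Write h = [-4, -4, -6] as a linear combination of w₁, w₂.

h = w₁ - 2w₂

Set up the augmented matrix [w₁ | w₂ | h] and row-reduce.
Row-reducing the augmented matrix gives the unique coefficients (c₁, c₂) = (1, -2).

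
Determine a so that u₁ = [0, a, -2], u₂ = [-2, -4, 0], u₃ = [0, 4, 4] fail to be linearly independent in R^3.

a = -2

Place the vectors as rows of a 3×3 matrix; dependence ⇔ determinant zero.
Expanding, det = 8*a + 16.
This vanishes exactly when a = -2.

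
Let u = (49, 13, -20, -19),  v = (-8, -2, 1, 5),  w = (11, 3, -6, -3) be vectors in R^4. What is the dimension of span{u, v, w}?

Row-reduce the 3×4 matrix with these as rows.
Exactly 2 pivots survive; hence the rank is 2.

2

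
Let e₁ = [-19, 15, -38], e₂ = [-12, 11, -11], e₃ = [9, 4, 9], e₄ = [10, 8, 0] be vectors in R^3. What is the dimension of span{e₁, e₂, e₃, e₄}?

Row-reduce the 4×3 matrix with these as rows.
Reduction leaves 3 leading entries, giving rank 3.
(With 4 elements in a 3-dimensional space the rank is at most 3.)

dim = 3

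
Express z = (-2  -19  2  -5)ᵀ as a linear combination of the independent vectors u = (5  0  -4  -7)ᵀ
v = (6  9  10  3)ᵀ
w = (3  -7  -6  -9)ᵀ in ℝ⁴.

Solve the system with u, v, w as columns and z as the right-hand side.
The system has the unique solution (α₁, α₂, α₃) = (-4, 1, 4).

z = -4u + v + 4w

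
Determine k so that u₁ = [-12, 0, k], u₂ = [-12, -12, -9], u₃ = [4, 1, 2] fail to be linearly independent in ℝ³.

k = -5

Dependence holds iff the 3×3 matrix [u₁ u₂ u₃] is singular.
Cofactor expansion gives det = 36*k + 180.
Solving 36*k + 180 = 0 yields k = -5.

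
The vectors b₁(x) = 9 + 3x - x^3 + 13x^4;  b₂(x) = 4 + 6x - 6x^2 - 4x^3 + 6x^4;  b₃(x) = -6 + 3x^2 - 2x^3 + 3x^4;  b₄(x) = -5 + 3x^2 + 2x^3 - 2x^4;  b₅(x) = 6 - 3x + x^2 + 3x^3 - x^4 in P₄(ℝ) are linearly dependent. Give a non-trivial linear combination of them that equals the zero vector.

b₁ - 2b₂ - 2b₃ - b₄ - 3b₅ = 0

Pass to coordinate vectors relative to the basis {1, x, …, x^4}.
Set up α₁b₁ + … + α₅b₅ = 0 and solve the homogeneous system.
The free variable yields coefficients (1, -2, -2, -1, -3) (any nonzero multiple also works).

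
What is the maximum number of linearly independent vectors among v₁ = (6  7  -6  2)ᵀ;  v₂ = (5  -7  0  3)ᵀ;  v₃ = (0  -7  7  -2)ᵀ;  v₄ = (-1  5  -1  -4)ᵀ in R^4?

4

Apply Gaussian elimination to the matrix whose rows are v₁, v₂, v₃, v₄.
Exactly 4 pivots survive; hence the rank is 4.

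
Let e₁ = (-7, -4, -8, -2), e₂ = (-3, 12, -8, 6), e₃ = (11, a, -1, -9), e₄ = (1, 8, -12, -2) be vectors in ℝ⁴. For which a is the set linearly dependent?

The vectors are dependent exactly when the determinant of the matrix with rows e₁, e₂, e₃, e₄ vanishes.
Cofactor expansion gives det = 704*a + 192.
Solving 704*a + 192 = 0 yields a = -3/11.

a = -3/11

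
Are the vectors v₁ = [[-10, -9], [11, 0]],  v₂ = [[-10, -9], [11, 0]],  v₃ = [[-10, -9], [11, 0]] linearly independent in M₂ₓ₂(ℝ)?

Take coordinates with respect to the standard basis {E₁₁, E₁₂, E₂₁, E₂₂}.
Two of the vectors are equal, giving an immediate dependence.

linearly dependent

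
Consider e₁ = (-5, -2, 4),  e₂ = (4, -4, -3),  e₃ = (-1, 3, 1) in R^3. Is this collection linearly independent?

linearly independent

The matrix [e₁|e₂|e₃] has determinant 9.
A nonzero determinant means the columns are linearly independent.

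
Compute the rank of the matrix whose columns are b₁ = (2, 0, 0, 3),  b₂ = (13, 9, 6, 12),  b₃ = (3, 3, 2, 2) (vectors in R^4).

rank 2

Row-reduce the 3×4 matrix with these as rows.
There are 2 pivot columns, so rank = 2.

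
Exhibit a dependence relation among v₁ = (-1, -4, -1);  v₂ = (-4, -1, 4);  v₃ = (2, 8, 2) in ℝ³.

2v₁ + v₃ = 0

Solve the homogeneous system with v₁, v₂, v₃ as columns by row-reducing the coefficient matrix.
The free variable yields coefficients (2, 0, 1) (any nonzero multiple also works).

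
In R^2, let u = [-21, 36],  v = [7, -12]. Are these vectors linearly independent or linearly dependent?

Row-reduce the matrix whose columns are u, v.
The reduction yields 1 nonzero row, so the rank is 1.
Since rank 1 < 2, the set is linearly dependent.
Indeed u + 3v = 0.

linearly dependent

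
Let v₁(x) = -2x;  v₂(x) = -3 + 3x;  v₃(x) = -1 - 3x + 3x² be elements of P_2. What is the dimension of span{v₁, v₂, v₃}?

3

Pass to coordinate vectors with respect to the basis {1, x, x²}.
Put the 3×3 matrix [v₁|v₂|v₃] into echelon form.
Reduction leaves 3 leading entries, giving rank 3.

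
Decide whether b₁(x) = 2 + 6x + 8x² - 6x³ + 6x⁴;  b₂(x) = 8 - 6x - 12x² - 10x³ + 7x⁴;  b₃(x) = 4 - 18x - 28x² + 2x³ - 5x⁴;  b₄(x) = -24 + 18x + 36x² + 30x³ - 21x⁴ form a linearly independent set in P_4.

Write each element as a coordinate vector in ℝ⁵ using {1, x, …, x⁴}.
One vector is a scalar multiple of another, so the set is dependent.

linearly dependent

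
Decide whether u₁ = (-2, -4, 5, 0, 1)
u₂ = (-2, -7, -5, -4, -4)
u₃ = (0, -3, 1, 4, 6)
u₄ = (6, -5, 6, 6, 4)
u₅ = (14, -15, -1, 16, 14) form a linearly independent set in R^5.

linearly dependent

Place the vectors as rows of a 5×5 matrix and reduce to echelon form.
The reduction yields 4 nonzero rows, so the rank is 4.
Since rank 4 < 5, the set is linearly dependent.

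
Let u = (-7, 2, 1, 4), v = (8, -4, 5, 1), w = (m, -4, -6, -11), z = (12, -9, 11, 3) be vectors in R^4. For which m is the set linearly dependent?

The vectors are dependent exactly when the determinant of the matrix with rows u, v, w, z vanishes.
Cofactor expansion gives det = 15*m - 75.
Setting this to zero gives m = 5.

m = 5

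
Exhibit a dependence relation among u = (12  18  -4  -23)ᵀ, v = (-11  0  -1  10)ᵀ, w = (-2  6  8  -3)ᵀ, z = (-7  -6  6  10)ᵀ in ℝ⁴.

u - w + 2z = 0

Solve the homogeneous system with u, v, w, z as columns by row-reducing the coefficient matrix.
The free variable yields coefficients (1, 0, -1, 2) (any nonzero multiple also works).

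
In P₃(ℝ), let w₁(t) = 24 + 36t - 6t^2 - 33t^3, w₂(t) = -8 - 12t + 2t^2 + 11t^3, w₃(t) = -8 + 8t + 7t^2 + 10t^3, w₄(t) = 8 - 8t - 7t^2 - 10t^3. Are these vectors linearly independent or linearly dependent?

linearly dependent

Write each element as a coordinate vector in ℝ⁴ using {1, t, …, t^3}.
Row-reduce the matrix whose columns are w₁, w₂, w₃, w₄.
The reduction yields 2 nonzero rows, so the rank is 2.
Since rank 2 < 4, the set is linearly dependent.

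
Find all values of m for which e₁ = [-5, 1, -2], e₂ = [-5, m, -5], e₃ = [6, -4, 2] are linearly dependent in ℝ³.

Place the vectors as rows of a 3×3 matrix; dependence ⇔ determinant zero.
Cofactor expansion gives det = 2*m + 40.
Setting this to zero gives m = -20.

m = -20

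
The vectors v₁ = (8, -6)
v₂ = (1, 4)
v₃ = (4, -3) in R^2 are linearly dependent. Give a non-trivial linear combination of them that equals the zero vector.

Write the vectors as columns of a matrix and find a nonzero vector in its null space.
The free variable yields coefficients (1, 0, -2) (any nonzero multiple also works).

v₁ - 2v₃ = 0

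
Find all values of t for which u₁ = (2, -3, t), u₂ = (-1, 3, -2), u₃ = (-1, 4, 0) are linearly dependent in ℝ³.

The vectors are dependent exactly when the determinant of the matrix with rows u₁, u₂, u₃ vanishes.
Expanding, det = 10 - t.
Setting this to zero gives t = 10.

t = 10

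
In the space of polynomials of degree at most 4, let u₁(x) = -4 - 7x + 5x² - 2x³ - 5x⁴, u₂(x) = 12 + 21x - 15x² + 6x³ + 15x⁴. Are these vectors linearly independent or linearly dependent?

Write each element as a coordinate vector in ℝ⁵ using {1, x, …, x⁴}.
Place the vectors as rows of a 2×5 matrix and reduce to echelon form.
The reduction yields 1 nonzero row, so the rank is 1.
Since rank 1 < 2, the set is linearly dependent.
Indeed 3u₁ + u₂ = 0.

linearly dependent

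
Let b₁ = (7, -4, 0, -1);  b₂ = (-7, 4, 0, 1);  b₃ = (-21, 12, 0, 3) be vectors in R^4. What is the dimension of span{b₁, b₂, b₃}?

1

Apply Gaussian elimination to the matrix whose rows are b₁, b₂, b₃.
There is 1 pivot column, so rank = 1.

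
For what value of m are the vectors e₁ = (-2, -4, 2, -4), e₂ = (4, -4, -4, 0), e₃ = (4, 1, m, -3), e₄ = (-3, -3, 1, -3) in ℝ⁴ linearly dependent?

m = 26/3

The vectors are dependent exactly when the determinant of the matrix with rows e₁, e₂, e₃, e₄ vanishes.
Expanding, det = 24*m - 208.
This vanishes exactly when m = 26/3.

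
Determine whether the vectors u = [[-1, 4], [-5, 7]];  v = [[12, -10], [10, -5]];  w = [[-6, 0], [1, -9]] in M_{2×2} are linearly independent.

linearly independent

Take coordinates with respect to the standard basis {E₁₁, E₁₂, E₂₁, E₂₂}.
Place the vectors as rows of a 3×4 matrix and reduce to echelon form.
The reduction yields 3 nonzero rows, so the rank is 3.
Since rank = 3 (the number of vectors), the set is linearly independent.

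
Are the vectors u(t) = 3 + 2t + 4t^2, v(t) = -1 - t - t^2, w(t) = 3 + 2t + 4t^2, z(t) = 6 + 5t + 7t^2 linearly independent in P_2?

linearly dependent

Write each element as a coordinate vector in ℝ³ using {1, t, t^2}.
There are 4 vectors in a 3-dimensional space, so they cannot be linearly independent.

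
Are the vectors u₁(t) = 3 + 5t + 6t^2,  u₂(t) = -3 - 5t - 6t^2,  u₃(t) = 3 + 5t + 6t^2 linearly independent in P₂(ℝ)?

linearly dependent

Write each element as a coordinate vector in ℝ³ using {1, t, t^2}.
Place the vectors as rows of a 3×3 matrix and reduce to echelon form.
The reduction yields 1 nonzero row, so the rank is 1.
Since rank 1 < 3, the set is linearly dependent.
Indeed u₁ + u₂ = 0.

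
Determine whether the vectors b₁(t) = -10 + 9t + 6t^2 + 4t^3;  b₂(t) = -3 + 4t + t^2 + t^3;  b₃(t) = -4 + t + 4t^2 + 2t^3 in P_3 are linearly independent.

linearly dependent

Take coordinates with respect to the standard basis {1, t, …, t^3}.
Place the vectors as rows of a 3×4 matrix and reduce to echelon form.
The reduction yields 2 nonzero rows, so the rank is 2.
Since rank 2 < 3, the set is linearly dependent.
Indeed b₁ - 2b₂ - b₃ = 0.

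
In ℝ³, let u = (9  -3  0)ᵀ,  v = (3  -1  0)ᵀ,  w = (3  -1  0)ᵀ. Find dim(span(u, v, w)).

dim = 1

Form the matrix with u, v, w as columns and reduce.
The echelon form has 1 nonzero row, so the rank is 1.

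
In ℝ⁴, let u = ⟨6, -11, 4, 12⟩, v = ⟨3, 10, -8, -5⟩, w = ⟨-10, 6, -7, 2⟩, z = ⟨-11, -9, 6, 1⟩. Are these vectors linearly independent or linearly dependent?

The matrix [u|v|w|z] has determinant 4982.
A nonzero determinant means the columns are linearly independent.

linearly independent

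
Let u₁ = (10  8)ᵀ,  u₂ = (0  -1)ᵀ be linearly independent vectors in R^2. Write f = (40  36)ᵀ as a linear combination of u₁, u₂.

f = 4u₁ - 4u₂

Write f = c₁u₁ + c₂u₂ and equate components.
Row-reducing the augmented matrix gives the unique coefficients (c₁, c₂) = (4, -4).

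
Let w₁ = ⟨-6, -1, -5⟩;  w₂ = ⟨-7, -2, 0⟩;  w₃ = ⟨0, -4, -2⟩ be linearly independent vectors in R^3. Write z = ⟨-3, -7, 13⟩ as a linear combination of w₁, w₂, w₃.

z = -3w₁ + 3w₂ + w₃

Solve the system with w₁, w₂, w₃ as columns and z as the right-hand side.
The system has the unique solution (c₁, c₂, c₃) = (-3, 3, 1).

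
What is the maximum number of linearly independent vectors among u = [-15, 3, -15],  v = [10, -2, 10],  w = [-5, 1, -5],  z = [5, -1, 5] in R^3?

1

Form the matrix with u, v, w, z as columns and reduce.
Exactly 1 pivot survives; hence the rank is 1.
(With 4 elements in a 3-dimensional space the rank is at most 3.)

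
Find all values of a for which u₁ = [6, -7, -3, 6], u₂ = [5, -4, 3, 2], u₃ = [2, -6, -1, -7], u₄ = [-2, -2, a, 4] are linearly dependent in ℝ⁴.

a = -56/5

The vectors are dependent exactly when the determinant of the matrix with rows u₁, u₂, u₃, u₄ vanishes.
Expanding, det = 165*a + 1848.
This vanishes exactly when a = -56/5.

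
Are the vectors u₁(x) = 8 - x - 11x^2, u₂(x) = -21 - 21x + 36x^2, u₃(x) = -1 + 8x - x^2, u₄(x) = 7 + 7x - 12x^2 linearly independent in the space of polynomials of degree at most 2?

Write each element as a coordinate vector in ℝ³ using {1, x, x^2}.
There are 4 vectors in a 3-dimensional space, so they cannot be linearly independent.

linearly dependent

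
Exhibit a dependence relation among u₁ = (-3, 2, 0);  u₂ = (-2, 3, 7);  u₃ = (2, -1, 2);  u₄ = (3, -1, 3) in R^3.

Set up α₁u₁ + … + α₄u₄ = 0 and solve the homogeneous system.
A generator of the null space is (3, -1, 2, 1).

3u₁ - u₂ + 2u₃ + u₄ = 0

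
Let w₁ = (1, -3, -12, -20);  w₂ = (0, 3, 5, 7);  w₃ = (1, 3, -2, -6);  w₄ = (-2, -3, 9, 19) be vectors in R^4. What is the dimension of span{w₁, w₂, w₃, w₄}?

dim = 2

Form the matrix with w₁, w₂, w₃, w₄ as columns and reduce.
There are 2 pivot columns, so rank = 2.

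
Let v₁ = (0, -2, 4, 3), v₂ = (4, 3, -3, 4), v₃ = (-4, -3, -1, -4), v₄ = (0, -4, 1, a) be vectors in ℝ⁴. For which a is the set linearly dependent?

Place the vectors as rows of a 4×4 matrix; dependence ⇔ determinant zero.
Cofactor expansion gives det = 192 - 32*a.
Solving 192 - 32*a = 0 yields a = 6.

a = 6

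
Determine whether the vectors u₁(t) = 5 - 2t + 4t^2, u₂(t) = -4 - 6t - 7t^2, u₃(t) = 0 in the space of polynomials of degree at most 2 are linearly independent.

linearly dependent

Write each element as a coordinate vector in ℝ³ using {1, t, t^2}.
One of the vectors is the zero vector, so the set is linearly dependent.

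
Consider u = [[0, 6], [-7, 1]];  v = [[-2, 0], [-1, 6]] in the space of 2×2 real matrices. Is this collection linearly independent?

Take coordinates with respect to the standard basis {E₁₁, E₁₂, E₂₁, E₂₂}.
Row-reduce the matrix whose columns are u, v.
The reduction yields 2 nonzero rows, so the rank is 2.
Since rank = 2 (the number of vectors), the set is linearly independent.

linearly independent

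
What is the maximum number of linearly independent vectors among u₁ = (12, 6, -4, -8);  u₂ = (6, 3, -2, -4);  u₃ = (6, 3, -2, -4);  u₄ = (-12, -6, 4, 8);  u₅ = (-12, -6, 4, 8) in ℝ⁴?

1

Apply Gaussian elimination to the matrix whose rows are u₁, u₂, u₃, u₄, u₅.
Exactly 1 pivot survives; hence the rank is 1.
(With 5 elements in a 4-dimensional space the rank is at most 4.)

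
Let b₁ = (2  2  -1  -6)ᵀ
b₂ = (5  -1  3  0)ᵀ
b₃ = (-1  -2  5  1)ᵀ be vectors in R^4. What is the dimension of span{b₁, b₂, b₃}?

Form the matrix with b₁, b₂, b₃ as columns and reduce.
The echelon form has 3 nonzero rows, so the rank is 3.

dim = 3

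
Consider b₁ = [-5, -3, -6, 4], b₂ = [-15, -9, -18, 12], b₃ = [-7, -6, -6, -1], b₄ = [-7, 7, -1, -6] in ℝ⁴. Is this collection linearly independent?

One vector is a scalar multiple of another, so the set is dependent.

linearly dependent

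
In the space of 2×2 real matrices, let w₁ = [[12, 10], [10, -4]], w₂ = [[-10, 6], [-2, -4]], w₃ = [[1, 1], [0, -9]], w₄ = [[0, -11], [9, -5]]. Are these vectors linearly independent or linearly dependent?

Take coordinates with respect to the standard basis {E₁₁, E₁₂, E₂₁, E₂₂}.
Place the vectors as rows of a 4×4 matrix and reduce to echelon form.
The reduction yields 4 nonzero rows, so the rank is 4.
Since rank = 4 (the number of vectors), the set is linearly independent.

linearly independent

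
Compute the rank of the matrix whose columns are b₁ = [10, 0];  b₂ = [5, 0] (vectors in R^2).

rank 1

Form the matrix with b₁, b₂ as columns and reduce.
Reduction leaves 1 leading entry, giving rank 1.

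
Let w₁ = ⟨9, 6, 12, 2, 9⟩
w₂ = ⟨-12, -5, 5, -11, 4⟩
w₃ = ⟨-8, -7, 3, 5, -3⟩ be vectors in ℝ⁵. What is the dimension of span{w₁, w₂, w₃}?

3

Form the matrix with w₁, w₂, w₃ as columns and reduce.
There are 3 pivot columns, so rank = 3.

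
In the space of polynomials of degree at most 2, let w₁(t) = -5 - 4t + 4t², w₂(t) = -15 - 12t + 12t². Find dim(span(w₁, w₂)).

Pass to coordinate vectors with respect to the basis {1, t, t²}.
Form the matrix with w₁, w₂ as columns and reduce.
Exactly 1 pivot survives; hence the rank is 1.

dim = 1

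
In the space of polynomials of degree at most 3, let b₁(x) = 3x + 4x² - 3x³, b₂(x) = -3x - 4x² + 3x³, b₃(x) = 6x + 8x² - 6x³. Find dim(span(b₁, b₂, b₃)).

Pass to coordinate vectors with respect to the basis {1, x, …, x³}.
Row-reduce the 3×4 matrix with these as rows.
Reduction leaves 1 leading entry, giving rank 1.

dim = 1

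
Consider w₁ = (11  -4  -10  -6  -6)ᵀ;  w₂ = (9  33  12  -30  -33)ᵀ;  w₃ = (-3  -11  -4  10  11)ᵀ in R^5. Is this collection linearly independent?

Place the vectors as rows of a 3×5 matrix and reduce to echelon form.
The reduction yields 2 nonzero rows, so the rank is 2.
Since rank 2 < 3, the set is linearly dependent.
Indeed w₂ + 3w₃ = 0.

linearly dependent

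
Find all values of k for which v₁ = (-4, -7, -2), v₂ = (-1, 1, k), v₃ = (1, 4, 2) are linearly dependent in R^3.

Place the vectors as rows of a 3×3 matrix; dependence ⇔ determinant zero.
The determinant works out to 9*k - 12.
Solving 9*k - 12 = 0 yields k = 4/3.

k = 4/3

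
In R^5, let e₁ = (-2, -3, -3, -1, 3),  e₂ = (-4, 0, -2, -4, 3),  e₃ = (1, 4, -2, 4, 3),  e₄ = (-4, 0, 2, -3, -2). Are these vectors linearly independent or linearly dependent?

linearly independent

Row-reduce the matrix whose columns are e₁, e₂, e₃, e₄.
The reduction yields 4 nonzero rows, so the rank is 4.
Since rank = 4 (the number of vectors), the set is linearly independent.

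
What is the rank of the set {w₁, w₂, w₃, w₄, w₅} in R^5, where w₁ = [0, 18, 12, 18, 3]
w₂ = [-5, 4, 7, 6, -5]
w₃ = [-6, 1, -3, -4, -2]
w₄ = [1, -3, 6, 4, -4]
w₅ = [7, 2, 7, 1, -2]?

Form the matrix with w₁, w₂, w₃, w₄, w₅ as columns and reduce.
There are 4 pivot columns, so rank = 4.

rank 4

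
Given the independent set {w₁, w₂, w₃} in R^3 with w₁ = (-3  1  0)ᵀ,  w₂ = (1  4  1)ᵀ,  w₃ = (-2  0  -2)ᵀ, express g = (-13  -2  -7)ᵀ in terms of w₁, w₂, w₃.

Solve the system with w₁, w₂, w₃ as columns and g as the right-hand side.
Row-reducing the augmented matrix gives the unique coefficients (a₁, a₂, a₃) = (2, -1, 3).

g = 2w₁ - w₂ + 3w₃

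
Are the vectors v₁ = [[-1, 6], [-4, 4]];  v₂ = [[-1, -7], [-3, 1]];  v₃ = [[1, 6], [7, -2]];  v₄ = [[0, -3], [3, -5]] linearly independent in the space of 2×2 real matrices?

linearly independent

Write each element as a coordinate vector in ℝ⁴ using {E₁₁, E₁₂, E₂₁, E₂₂}.
The matrix [v₁|v₂|v₃|v₄] has determinant -192.
A nonzero determinant means the columns are linearly independent.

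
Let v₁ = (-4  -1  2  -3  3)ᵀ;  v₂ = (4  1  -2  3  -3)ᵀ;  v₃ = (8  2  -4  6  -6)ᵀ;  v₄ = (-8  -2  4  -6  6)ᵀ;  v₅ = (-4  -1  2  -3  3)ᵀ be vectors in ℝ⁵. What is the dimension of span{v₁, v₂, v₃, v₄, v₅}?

Row-reduce the 5×5 matrix with these as rows.
Exactly 1 pivot survives; hence the rank is 1.

dim = 1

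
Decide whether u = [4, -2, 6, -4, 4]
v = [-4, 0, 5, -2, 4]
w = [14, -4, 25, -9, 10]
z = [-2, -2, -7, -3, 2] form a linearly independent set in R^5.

linearly dependent

Row-reduce the matrix whose columns are u, v, w, z.
The reduction yields 3 nonzero rows, so the rank is 3.
Since rank 3 < 4, the set is linearly dependent.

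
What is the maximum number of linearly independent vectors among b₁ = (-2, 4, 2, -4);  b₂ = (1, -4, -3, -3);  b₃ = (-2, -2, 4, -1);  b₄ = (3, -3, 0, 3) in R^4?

Row-reduce the 4×4 matrix with these as rows.
The echelon form has 4 nonzero rows, so the rank is 4.

4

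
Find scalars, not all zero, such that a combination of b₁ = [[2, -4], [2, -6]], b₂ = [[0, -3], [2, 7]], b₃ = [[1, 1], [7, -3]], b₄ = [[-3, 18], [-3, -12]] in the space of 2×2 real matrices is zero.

2b₁ + 3b₂ - b₃ + b₄ = 0

Write each element as a vector in ℝ⁴ using {E₁₁, E₁₂, E₂₁, E₂₂}.
Row-reduce the matrix with b₁, b₂, b₃, b₄ as columns; the null space gives the coefficients.
The free variable yields coefficients (2, 3, -1, 1) (any nonzero multiple also works).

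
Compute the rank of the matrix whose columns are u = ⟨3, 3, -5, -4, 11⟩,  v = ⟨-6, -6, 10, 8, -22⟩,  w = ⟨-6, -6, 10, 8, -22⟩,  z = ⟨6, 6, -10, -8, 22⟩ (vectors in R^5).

1

Put the 5×4 matrix [u|v|w|z] into echelon form.
The echelon form has 1 nonzero row, so the rank is 1.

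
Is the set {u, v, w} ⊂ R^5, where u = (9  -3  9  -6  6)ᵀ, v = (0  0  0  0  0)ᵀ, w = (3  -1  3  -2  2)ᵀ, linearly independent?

One of the vectors is the zero vector, so the set is linearly dependent.

linearly dependent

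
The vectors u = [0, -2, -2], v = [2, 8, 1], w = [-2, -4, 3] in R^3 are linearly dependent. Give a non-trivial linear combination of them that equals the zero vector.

2u + v + w = 0

Row-reduce the matrix with u, v, w as columns; the null space gives the coefficients.
One solution (up to scaling) is (2, 1, 1).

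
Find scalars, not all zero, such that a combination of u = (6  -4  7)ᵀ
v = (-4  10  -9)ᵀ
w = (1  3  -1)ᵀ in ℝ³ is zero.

u + v - 2w = 0

Set up α₁u + … + α₃w = 0 and solve the homogeneous system.
The free variable yields coefficients (1, 1, -2) (any nonzero multiple also works).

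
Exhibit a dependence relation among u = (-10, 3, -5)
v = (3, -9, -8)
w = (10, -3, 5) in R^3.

u + w = 0

Row-reduce the matrix with u, v, w as columns; the null space gives the coefficients.
One solution (up to scaling) is (1, 0, 1).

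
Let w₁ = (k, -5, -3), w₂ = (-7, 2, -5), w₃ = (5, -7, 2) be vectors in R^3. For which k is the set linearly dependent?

The set is linearly dependent precisely when det[w₁; w₂; w₃] = 0.
Expanding, det = -31*k - 62.
Solving -31*k - 62 = 0 yields k = -2.

k = -2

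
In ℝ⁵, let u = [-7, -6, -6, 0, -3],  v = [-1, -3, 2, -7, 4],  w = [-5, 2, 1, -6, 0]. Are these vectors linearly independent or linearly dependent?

linearly independent

Place the vectors as rows of a 3×5 matrix and reduce to echelon form.
The reduction yields 3 nonzero rows, so the rank is 3.
Since rank = 3 (the number of vectors), the set is linearly independent.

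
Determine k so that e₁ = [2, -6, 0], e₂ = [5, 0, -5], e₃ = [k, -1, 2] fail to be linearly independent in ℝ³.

Dependence holds iff the 3×3 matrix [e₁ e₂ e₃] is singular.
Expanding, det = 30*k + 50.
Setting this to zero gives k = -5/3.

k = -5/3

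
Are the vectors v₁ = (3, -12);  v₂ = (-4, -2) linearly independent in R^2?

Form the 2×2 matrix with these as columns; its determinant is -54.
A nonzero determinant means the columns are linearly independent.

linearly independent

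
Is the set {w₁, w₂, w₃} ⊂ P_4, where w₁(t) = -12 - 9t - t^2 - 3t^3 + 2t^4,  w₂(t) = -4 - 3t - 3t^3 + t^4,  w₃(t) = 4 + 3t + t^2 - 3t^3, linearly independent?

Take coordinates with respect to the standard basis {1, t, …, t^4}.
Row-reduce the matrix whose columns are w₁, w₂, w₃.
The reduction yields 2 nonzero rows, so the rank is 2.
Since rank 2 < 3, the set is linearly dependent.
Indeed w₁ - 2w₂ + w₃ = 0.

linearly dependent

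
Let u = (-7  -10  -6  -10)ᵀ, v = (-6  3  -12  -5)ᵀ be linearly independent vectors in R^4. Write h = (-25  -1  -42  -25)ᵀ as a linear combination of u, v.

h = u + 3v

Write h = α₁u + α₂v and equate components.
Row-reducing the augmented matrix gives the unique coefficients (α₁, α₂) = (1, 3).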